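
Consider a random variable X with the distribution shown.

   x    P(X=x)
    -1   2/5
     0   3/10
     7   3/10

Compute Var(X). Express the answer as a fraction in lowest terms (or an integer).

E[X] = (2/5)·(-1) + (3/10)·0 + (3/10)·7 = 17/10
E[X²] = (2/5)·1 + (3/10)·0 + (3/10)·49 = 151/10
Var(X) = 151/10 − (17/10)² = 1221/100

1221/100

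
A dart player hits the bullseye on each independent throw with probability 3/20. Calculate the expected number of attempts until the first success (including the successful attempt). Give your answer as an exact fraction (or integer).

For a geometric distribution, E[trials] = 1/p = 1/(3/20) = 20/3.

20/3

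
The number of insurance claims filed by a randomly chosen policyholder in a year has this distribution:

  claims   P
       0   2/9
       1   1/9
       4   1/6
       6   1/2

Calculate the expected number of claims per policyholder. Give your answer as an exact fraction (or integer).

34/9

E[X] = (2/9)·0 + (1/9)·1 + (1/6)·4 + (1/2)·6
     = 34/9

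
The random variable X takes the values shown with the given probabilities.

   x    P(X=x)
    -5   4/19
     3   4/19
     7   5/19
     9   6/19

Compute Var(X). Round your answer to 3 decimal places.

27.457

E[X] = (4/19)·(-5) + (4/19)·3 + (5/19)·7 + (6/19)·9 = 81/19
E[X²] = (4/19)·25 + (4/19)·9 + (5/19)·49 + (6/19)·81 = 867/19
Var(X) = 867/19 − (81/19)² = 9912/361 ≈ 27.457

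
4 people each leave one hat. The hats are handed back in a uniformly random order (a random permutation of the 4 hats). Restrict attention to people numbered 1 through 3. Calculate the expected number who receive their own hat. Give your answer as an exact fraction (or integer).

Let Xᵢ = 1 if person i gets their own hat. For each i, P(Xᵢ=1) = 1/4.
By linearity of expectation, E[X₁+…+X_3] = 3·(1/4) = 3/4.

3/4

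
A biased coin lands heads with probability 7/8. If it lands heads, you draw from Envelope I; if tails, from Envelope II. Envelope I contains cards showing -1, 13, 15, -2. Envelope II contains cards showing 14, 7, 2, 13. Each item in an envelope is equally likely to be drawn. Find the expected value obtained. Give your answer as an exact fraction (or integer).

211/32

E[X | Envelope I] = (-1 + 13 + 15 − 2)/4 = 25/4
E[X | Envelope II] = (14 + 7 + 2 + 13)/4 = 9
E[X] = (7/8)·25/4 + (1/8)·9 = 211/32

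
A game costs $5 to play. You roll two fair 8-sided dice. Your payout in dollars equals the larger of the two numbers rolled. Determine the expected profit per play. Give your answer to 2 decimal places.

Distribution of the larger of the two numbers rolled: 1 w.p. 1/64, 2 w.p. 3/64, 3 w.p. 5/64, 4 w.p. 7/64, 5 w.p. 9/64, 6 w.p. 11/64, …
E[payout] = (1/64)·1 + (3/64)·2 + (5/64)·3 + (7/64)·4 + (9/64)·5 + (11/64)·6 + (13/64)·7 + (15/64)·8 = 93/16
Expected profit = 93/16 − 5 = 13/16 ≈ $0.81

$0.81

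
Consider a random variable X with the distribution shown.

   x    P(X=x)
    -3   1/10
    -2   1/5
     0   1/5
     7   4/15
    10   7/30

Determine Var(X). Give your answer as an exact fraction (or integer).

E[X] = (1/10)·(-3) + (1/5)·(-2) + (1/5)·0 + (4/15)·7 + (7/30)·10 = 7/2
E[X²] = (1/10)·9 + (1/5)·4 + (1/5)·0 + (4/15)·49 + (7/30)·100 = 381/10
Var(X) = 381/10 − (7/2)² = 517/20

517/20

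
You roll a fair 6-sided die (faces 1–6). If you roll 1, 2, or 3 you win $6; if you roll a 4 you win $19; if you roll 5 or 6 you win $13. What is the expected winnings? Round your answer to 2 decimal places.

E[payout] = (1/2)·6 + (1/3)·13 + (1/6)·19 = 21/2
≈ $10.50

$10.50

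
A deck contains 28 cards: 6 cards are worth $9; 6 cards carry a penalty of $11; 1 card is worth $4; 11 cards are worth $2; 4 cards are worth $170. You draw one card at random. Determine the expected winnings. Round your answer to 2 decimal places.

$24.79

E[payout] = (6/28)·9 + (6/28)·(-11) + (1/28)·4 + (11/28)·2 + (4/28)·170 = 347/14
≈ $24.79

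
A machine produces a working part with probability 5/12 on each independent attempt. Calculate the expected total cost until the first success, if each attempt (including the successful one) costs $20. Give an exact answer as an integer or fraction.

$48

E[#attempts] = 1/p = 12/5; E[cost] = 20·12/5 = 48.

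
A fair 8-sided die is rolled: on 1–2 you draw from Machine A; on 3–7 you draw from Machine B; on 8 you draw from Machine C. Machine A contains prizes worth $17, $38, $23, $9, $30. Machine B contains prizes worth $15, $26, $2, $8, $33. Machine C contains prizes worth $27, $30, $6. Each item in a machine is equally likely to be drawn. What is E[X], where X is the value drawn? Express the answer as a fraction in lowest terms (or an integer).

759/40 dollars

E[X | Machine A] = (17 + 38 + 23 + 9 + 30)/5 = 117/5
E[X | Machine B] = (15 + 26 + 2 + 8 + 33)/5 = 84/5
E[X | Machine C] = (27 + 30 + 6)/3 = 21
E[X] = (1/4)·117/5 + (5/8)·84/5 + (1/8)·21 = 759/40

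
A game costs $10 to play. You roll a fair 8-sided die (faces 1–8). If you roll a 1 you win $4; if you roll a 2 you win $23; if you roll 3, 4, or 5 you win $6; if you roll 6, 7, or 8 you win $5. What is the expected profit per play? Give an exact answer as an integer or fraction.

E[payout] = (1/8)·4 + (3/8)·5 + (3/8)·6 + (1/8)·23 = 15/2
Expected profit = 15/2 − 10 = -5/2

-5/2 dollars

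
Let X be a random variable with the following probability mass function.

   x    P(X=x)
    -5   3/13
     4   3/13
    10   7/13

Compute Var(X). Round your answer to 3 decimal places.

36.746

E[X] = (3/13)·(-5) + (3/13)·4 + (7/13)·10 = 67/13
E[X²] = (3/13)·25 + (3/13)·16 + (7/13)·100 = 823/13
Var(X) = 823/13 − (67/13)² = 6210/169 ≈ 36.746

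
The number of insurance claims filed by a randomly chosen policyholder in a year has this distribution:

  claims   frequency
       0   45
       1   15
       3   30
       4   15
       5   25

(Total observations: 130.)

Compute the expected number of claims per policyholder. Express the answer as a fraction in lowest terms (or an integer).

Total = 130, so P(claims=0) = 45/130, etc.
E[X] = (9/26)·0 + (3/26)·1 + (3/13)·3 + (3/26)·4 + (5/26)·5
     = 29/13

29/13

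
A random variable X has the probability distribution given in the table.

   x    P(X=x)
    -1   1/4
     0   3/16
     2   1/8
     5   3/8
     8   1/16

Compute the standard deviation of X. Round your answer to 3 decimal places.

2.913

E[X] = 19/8, E[X²] = 113/8
Var(X) = E[X²] − (E[X])² = 113/8 − 361/64 = 543/64
SD(X) = √(543/64) ≈ 2.913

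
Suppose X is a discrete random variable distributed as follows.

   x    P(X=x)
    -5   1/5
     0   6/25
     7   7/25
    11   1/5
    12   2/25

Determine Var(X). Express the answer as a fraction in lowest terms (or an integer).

E[X] = (1/5)·(-5) + (6/25)·0 + (7/25)·7 + (1/5)·11 + (2/25)·12 = 103/25
E[X²] = (1/5)·25 + (6/25)·0 + (7/25)·49 + (1/5)·121 + (2/25)·144 = 1361/25
Var(X) = 1361/25 − (103/25)² = 23416/625

23416/625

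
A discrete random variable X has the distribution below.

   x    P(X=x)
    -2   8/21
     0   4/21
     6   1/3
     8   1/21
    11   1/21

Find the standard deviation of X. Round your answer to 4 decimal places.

E[X] = 15/7, E[X²] = 67/3
Var(X) = E[X²] − (E[X])² = 67/3 − 225/49 = 2608/147
SD(X) = √(2608/147) ≈ 4.2121

4.2121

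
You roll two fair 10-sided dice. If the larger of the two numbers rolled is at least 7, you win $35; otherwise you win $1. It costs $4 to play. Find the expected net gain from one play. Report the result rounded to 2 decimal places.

E[payout] = (9/25)·1 + (16/25)·35 = 569/25
Expected profit = 569/25 − 4 = 469/25 ≈ $18.76

$18.76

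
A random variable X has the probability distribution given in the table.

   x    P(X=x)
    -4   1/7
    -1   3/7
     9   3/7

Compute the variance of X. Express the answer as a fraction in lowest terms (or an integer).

E[X] = (1/7)·(-4) + (3/7)·(-1) + (3/7)·9 = 20/7
E[X²] = (1/7)·16 + (3/7)·1 + (3/7)·81 = 262/7
Var(X) = 262/7 − (20/7)² = 1434/49

1434/49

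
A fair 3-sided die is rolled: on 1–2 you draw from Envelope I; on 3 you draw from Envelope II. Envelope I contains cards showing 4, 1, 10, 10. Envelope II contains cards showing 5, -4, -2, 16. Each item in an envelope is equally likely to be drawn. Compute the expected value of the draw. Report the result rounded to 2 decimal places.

E[X | Envelope I] = (4 + 1 + 10 + 10)/4 = 25/4
E[X | Envelope II] = (5 − 4 − 2 + 16)/4 = 15/4
E[X] = (2/3)·25/4 + (1/3)·15/4 = 65/12 ≈ 5.42

5.42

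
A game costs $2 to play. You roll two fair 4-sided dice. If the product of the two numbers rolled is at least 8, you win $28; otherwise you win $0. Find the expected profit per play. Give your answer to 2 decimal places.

$8.50

E[payout] = (5/8)·0 + (3/8)·28 = 21/2
Expected profit = 21/2 − 2 = 17/2 ≈ $8.50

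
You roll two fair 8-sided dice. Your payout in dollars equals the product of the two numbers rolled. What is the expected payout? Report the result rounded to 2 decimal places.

Distribution of the product of the two numbers rolled: 1 w.p. 1/64, 2 w.p. 1/32, 3 w.p. 1/32, 4 w.p. 3/64, 5 w.p. 1/32, 6 w.p. 1/16, …
E[payout] = (1/64)·1 + (1/32)·2 + (1/32)·3 + (3/64)·4 + (1/32)·5 + (1/16)·6 + (1/32)·7 + (1/16)·8 + (1/64)·9 + (1/32)·10 + (1/16)·12 + (1/32)·14 + (1/32)·15 + (3/64)·16 + (1/32)·18 + (1/32)·20 + (1/32)·21 + (1/16)·24 + (1/64)·25 + (1/32)·28 + (1/32)·30 + (1/32)·32 + (1/32)·35 + (1/64)·36 + (1/32)·40 + (1/32)·42 + (1/32)·48 + (1/64)·49 + (1/32)·56 + (1/64)·64 = 81/4
≈ $20.25

$20.25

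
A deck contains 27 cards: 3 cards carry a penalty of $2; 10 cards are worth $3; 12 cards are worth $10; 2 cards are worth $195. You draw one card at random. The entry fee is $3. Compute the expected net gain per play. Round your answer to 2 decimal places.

$16.78

E[payout] = (3/27)·(-2) + (10/27)·3 + (12/27)·10 + (2/27)·195 = 178/9
Expected profit = 178/9 − 3 = 151/9 ≈ $16.78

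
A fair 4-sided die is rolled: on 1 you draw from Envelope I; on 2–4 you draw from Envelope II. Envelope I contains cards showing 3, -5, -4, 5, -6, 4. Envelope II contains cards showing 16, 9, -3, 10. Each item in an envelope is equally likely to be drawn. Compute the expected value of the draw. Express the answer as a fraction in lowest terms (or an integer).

E[X | Envelope I] = (3 − 5 − 4 + 5 − 6 + 4)/6 = -1/2
E[X | Envelope II] = (16 + 9 − 3 + 10)/4 = 8
E[X] = (1/4)·(-1/2) + (3/4)·8 = 47/8

47/8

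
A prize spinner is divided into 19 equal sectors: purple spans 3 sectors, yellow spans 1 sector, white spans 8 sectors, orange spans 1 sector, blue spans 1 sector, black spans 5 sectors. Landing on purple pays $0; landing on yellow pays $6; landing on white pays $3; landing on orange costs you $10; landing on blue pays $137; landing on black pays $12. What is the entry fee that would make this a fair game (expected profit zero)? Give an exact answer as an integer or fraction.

217/19 dollars

E[payout] = (3/19)·0 + (1/19)·6 + (8/19)·3 + (1/19)·(-10) + (1/19)·137 + (5/19)·12 = 217/19
Fair fee = E[payout] = 217/19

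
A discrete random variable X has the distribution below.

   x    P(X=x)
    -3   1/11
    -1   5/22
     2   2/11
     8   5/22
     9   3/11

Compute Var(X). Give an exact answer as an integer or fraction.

E[X] = (1/11)·(-3) + (5/22)·(-1) + (2/11)·2 + (5/22)·8 + (3/11)·9 = 91/22
E[X²] = (1/11)·9 + (5/22)·1 + (2/11)·4 + (5/22)·64 + (3/11)·81 = 845/22
Var(X) = 845/22 − (91/22)² = 10309/484

10309/484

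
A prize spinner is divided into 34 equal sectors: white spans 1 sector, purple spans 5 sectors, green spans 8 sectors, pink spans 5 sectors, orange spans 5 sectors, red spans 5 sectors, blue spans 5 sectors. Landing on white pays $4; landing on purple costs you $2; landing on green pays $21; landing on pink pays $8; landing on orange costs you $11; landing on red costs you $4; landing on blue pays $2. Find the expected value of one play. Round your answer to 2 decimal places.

E[payout] = (1/34)·4 + (5/34)·(-2) + (8/34)·21 + (5/34)·8 + (5/34)·(-11) + (5/34)·(-4) + (5/34)·2 = 137/34
≈ $4.03

$4.03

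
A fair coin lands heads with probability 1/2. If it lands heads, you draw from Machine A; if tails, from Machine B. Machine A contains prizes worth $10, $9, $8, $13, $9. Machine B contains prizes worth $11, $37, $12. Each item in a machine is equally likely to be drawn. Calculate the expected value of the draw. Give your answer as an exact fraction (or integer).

E[X | Machine A] = (10 + 9 + 8 + 13 + 9)/5 = 49/5
E[X | Machine B] = (11 + 37 + 12)/3 = 20
E[X] = (1/2)·49/5 + (1/2)·20 = 149/10

149/10 dollars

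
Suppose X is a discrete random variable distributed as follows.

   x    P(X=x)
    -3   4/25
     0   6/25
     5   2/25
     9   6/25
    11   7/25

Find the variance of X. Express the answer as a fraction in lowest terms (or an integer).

E[X] = (4/25)·(-3) + (6/25)·0 + (2/25)·5 + (6/25)·9 + (7/25)·11 = 129/25
E[X²] = (4/25)·9 + (6/25)·0 + (2/25)·25 + (6/25)·81 + (7/25)·121 = 1419/25
Var(X) = 1419/25 − (129/25)² = 18834/625

18834/625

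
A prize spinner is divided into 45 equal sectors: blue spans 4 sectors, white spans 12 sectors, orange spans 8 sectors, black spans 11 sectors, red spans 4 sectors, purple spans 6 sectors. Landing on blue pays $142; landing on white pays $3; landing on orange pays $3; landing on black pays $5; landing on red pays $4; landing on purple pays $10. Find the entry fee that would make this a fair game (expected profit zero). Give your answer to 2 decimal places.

$16.87

E[payout] = (4/45)·142 + (12/45)·3 + (8/45)·3 + (11/45)·5 + (4/45)·4 + (6/45)·10 = 253/15
Fair fee = E[payout] = 253/15 ≈ $16.87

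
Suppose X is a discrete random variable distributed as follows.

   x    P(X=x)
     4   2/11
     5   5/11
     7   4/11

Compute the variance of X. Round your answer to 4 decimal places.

1.3388

E[X] = (2/11)·4 + (5/11)·5 + (4/11)·7 = 61/11
E[X²] = (2/11)·16 + (5/11)·25 + (4/11)·49 = 353/11
Var(X) = 353/11 − (61/11)² = 162/121 ≈ 1.3388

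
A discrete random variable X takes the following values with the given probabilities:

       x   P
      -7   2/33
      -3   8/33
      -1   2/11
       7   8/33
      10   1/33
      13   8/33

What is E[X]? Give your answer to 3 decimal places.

3.818

E[X] = (2/33)·(-7) + (8/33)·(-3) + (2/11)·(-1) + (8/33)·7 + (1/33)·10 + (8/33)·13
     = 42/11 ≈ 3.818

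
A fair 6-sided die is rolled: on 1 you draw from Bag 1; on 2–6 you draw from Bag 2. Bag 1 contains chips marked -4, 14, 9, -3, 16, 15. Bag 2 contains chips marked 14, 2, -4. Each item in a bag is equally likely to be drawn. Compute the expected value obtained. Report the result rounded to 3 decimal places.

4.639

E[X | Bag 1] = (-4 + 14 + 9 − 3 + 16 + 15)/6 = 47/6
E[X | Bag 2] = (14 + 2 − 4)/3 = 4
E[X] = (1/6)·47/6 + (5/6)·4 = 167/36 ≈ 4.639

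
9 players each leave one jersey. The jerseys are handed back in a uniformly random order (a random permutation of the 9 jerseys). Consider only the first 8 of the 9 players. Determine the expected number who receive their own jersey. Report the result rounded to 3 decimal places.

Let Xᵢ = 1 if person i gets their own jersey. For each i, P(Xᵢ=1) = 1/9.
By linearity of expectation, E[X₁+…+X_8] = 8·(1/9) = 8/9.
≈ 0.889

0.889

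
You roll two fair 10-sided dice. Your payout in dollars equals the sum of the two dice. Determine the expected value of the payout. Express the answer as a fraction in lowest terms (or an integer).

Distribution of the sum of the two dice: 2 w.p. 1/100, 3 w.p. 1/50, 4 w.p. 3/100, 5 w.p. 1/25, 6 w.p. 1/20, 7 w.p. 3/50, …
E[payout] = (1/100)·2 + (1/50)·3 + (3/100)·4 + (1/25)·5 + (1/20)·6 + (3/50)·7 + (7/100)·8 + (2/25)·9 + (9/100)·10 + (1/10)·11 + (9/100)·12 + (2/25)·13 + (7/100)·14 + (3/50)·15 + (1/20)·16 + (1/25)·17 + (3/100)·18 + (1/50)·19 + (1/100)·20 = 11

$11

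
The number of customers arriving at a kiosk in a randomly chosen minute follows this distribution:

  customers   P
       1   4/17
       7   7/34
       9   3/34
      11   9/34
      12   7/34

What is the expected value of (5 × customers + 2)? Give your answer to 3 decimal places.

E[5x+2] = (4/17)·7 + (7/34)·37 + (3/34)·47 + (9/34)·57 + (7/34)·62
     = 1403/34 ≈ 41.265

41.265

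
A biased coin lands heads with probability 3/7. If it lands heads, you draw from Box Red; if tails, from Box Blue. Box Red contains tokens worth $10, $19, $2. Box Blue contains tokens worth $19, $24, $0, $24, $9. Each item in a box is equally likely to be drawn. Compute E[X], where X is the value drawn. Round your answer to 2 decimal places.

$13.11

E[X | Box Red] = (10 + 19 + 2)/3 = 31/3
E[X | Box Blue] = (19 + 24 + 0 + 24 + 9)/5 = 76/5
E[X] = (3/7)·31/3 + (4/7)·76/5 = 459/35 ≈ 13.11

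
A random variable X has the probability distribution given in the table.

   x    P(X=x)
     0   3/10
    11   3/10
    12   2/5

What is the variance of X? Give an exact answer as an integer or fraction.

2829/100

E[X] = (3/10)·0 + (3/10)·11 + (2/5)·12 = 81/10
E[X²] = (3/10)·0 + (3/10)·121 + (2/5)·144 = 939/10
Var(X) = 939/10 − (81/10)² = 2829/100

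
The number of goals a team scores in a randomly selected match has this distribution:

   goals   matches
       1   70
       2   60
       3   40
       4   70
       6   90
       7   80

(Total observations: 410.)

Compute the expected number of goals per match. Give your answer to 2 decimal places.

Total = 410, so P(goals=1) = 70/410, etc.
E[X] = (7/41)·1 + (6/41)·2 + (4/41)·3 + (7/41)·4 + (9/41)·6 + (8/41)·7
     = 169/41 ≈ 4.12

4.12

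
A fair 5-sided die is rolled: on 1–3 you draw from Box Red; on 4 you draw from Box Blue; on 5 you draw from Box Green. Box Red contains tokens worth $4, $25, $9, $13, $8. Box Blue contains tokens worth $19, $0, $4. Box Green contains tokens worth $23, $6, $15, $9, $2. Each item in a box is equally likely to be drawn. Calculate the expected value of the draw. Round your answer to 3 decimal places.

E[X | Box Red] = (4 + 25 + 9 + 13 + 8)/5 = 59/5
E[X | Box Blue] = (19 + 0 + 4)/3 = 23/3
E[X | Box Green] = (23 + 6 + 15 + 9 + 2)/5 = 11
E[X] = (3/5)·59/5 + (1/5)·23/3 + (1/5)·11 = 811/75 ≈ 10.813

$10.813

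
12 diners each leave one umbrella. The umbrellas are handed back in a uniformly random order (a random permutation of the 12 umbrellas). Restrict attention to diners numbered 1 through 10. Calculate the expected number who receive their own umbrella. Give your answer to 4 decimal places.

0.8333

Let Xᵢ = 1 if person i gets their own umbrella. For each i, P(Xᵢ=1) = 1/12.
By linearity of expectation, E[X₁+…+X_10] = 10·(1/12) = 5/6.
≈ 0.8333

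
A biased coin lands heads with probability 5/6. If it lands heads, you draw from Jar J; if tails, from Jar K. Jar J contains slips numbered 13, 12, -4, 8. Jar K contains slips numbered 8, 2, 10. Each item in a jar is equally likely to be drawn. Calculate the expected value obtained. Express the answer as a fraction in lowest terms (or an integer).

515/72

E[X | Jar J] = (13 + 12 − 4 + 8)/4 = 29/4
E[X | Jar K] = (8 + 2 + 10)/3 = 20/3
E[X] = (5/6)·29/4 + (1/6)·20/3 = 515/72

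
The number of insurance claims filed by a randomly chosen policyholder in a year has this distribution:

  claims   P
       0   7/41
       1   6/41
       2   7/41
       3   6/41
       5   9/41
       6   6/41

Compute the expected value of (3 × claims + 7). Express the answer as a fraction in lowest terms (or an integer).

644/41

E[3x+7] = (7/41)·7 + (6/41)·10 + (7/41)·13 + (6/41)·16 + (9/41)·22 + (6/41)·25
     = 644/41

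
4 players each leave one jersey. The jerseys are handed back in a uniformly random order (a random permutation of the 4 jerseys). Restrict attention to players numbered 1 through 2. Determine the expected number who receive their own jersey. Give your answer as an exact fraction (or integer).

1/2

Let Xᵢ = 1 if person i gets their own jersey. For each i, P(Xᵢ=1) = 1/4.
By linearity of expectation, E[X₁+…+X_2] = 2·(1/4) = 1/2.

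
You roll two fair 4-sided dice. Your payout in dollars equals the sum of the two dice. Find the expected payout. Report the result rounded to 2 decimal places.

$5.00

Distribution of the sum of the two dice: 2 w.p. 1/16, 3 w.p. 1/8, 4 w.p. 3/16, 5 w.p. 1/4, 6 w.p. 3/16, 7 w.p. 1/8, …
E[payout] = (1/16)·2 + (1/8)·3 + (3/16)·4 + (1/4)·5 + (3/16)·6 + (1/8)·7 + (1/16)·8 = 5
≈ $5.00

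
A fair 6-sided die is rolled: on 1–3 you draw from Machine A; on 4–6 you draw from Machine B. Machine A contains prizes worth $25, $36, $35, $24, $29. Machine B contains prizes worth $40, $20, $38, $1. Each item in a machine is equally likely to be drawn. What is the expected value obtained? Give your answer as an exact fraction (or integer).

E[X | Machine A] = (25 + 36 + 35 + 24 + 29)/5 = 149/5
E[X | Machine B] = (40 + 20 + 38 + 1)/4 = 99/4
E[X] = (1/2)·149/5 + (1/2)·99/4 = 1091/40

1091/40 dollars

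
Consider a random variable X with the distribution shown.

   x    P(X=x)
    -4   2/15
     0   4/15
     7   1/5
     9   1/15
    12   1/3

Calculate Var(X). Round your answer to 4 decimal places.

35.4489

E[X] = (2/15)·(-4) + (4/15)·0 + (1/5)·7 + (1/15)·9 + (1/3)·12 = 82/15
E[X²] = (2/15)·16 + (4/15)·0 + (1/5)·49 + (1/15)·81 + (1/3)·144 = 196/3
Var(X) = 196/3 − (82/15)² = 7976/225 ≈ 35.4489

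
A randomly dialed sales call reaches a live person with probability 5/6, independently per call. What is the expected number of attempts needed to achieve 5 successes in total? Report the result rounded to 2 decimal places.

6.00

By linearity (sum of 5 independent geometric waits), E[trials] = 5/p = 5/(5/6) = 6.
≈ 6.00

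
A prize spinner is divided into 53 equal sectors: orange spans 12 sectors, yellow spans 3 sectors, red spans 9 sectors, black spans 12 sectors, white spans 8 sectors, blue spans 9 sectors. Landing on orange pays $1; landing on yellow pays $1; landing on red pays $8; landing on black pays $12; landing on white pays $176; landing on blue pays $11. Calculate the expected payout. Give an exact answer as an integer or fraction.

E[payout] = (12/53)·1 + (3/53)·1 + (9/53)·8 + (12/53)·12 + (8/53)·176 + (9/53)·11 = 1738/53

1738/53 dollars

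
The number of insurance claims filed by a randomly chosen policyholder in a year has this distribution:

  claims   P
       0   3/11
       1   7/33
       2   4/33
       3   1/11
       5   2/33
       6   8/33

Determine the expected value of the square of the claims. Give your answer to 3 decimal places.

E[X²] = (3/11)·0 + (7/33)·1 + (4/33)·4 + (1/11)·9 + (2/33)·25 + (8/33)·36
     = 388/33 ≈ 11.758

11.758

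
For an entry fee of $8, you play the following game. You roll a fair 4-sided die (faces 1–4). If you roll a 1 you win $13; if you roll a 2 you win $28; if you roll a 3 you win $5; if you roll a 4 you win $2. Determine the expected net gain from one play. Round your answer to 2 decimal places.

E[payout] = (1/4)·2 + (1/4)·5 + (1/4)·13 + (1/4)·28 = 12
Expected profit = 12 − 8 = 4 ≈ $4.00

$4.00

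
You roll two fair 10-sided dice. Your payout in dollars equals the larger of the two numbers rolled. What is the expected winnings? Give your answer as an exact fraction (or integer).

Distribution of the larger of the two numbers rolled: 1 w.p. 1/100, 2 w.p. 3/100, 3 w.p. 1/20, 4 w.p. 7/100, 5 w.p. 9/100, 6 w.p. 11/100, …
E[payout] = (1/100)·1 + (3/100)·2 + (1/20)·3 + (7/100)·4 + (9/100)·5 + (11/100)·6 + (13/100)·7 + (3/20)·8 + (17/100)·9 + (19/100)·10 = 143/20

143/20 dollars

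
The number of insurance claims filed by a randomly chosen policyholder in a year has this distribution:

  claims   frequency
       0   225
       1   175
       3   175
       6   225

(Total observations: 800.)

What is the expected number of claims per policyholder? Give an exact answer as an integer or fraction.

41/16

Total = 800, so P(claims=0) = 225/800, etc.
E[X] = (9/32)·0 + (7/32)·1 + (7/32)·3 + (9/32)·6
     = 41/16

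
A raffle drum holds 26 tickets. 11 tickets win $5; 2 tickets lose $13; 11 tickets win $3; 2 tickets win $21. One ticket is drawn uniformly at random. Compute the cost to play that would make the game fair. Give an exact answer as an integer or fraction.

$4

E[payout] = (11/26)·5 + (2/26)·(-13) + (11/26)·3 + (2/26)·21 = 4
Fair fee = E[payout] = 4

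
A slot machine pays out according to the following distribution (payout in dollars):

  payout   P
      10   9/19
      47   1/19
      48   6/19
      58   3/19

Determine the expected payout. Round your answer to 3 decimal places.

E[X] = (9/19)·10 + (1/19)·47 + (6/19)·48 + (3/19)·58
     = 599/19 ≈ 31.526

$31.526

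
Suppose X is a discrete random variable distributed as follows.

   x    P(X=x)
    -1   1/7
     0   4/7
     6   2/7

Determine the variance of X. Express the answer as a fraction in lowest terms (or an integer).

E[X] = (1/7)·(-1) + (4/7)·0 + (2/7)·6 = 11/7
E[X²] = (1/7)·1 + (4/7)·0 + (2/7)·36 = 73/7
Var(X) = 73/7 − (11/7)² = 390/49

390/49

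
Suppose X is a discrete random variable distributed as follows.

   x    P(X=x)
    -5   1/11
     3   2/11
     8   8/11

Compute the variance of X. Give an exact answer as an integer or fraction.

E[X] = (1/11)·(-5) + (2/11)·3 + (8/11)·8 = 65/11
E[X²] = (1/11)·25 + (2/11)·9 + (8/11)·64 = 555/11
Var(X) = 555/11 − (65/11)² = 1880/121

1880/121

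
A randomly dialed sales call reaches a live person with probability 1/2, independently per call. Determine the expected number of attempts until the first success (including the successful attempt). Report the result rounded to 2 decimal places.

For a geometric distribution, E[trials] = 1/p = 1/(1/2) = 2.
≈ 2.00

2.00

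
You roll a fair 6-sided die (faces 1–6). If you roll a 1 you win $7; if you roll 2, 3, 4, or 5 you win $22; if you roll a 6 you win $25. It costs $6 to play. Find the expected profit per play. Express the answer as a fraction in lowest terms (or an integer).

$14

E[payout] = (1/6)·7 + (2/3)·22 + (1/6)·25 = 20
Expected profit = 20 − 6 = 14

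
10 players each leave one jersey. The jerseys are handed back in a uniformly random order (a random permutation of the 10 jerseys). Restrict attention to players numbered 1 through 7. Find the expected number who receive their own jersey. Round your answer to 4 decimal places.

Let Xᵢ = 1 if person i gets their own jersey. For each i, P(Xᵢ=1) = 1/10.
By linearity of expectation, E[X₁+…+X_7] = 7·(1/10) = 7/10.
≈ 0.7000

0.7000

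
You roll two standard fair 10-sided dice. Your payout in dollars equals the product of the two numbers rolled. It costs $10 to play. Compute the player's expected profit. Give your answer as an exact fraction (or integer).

Distribution of the product of the two numbers rolled: 1 w.p. 1/100, 2 w.p. 1/50, 3 w.p. 1/50, 4 w.p. 3/100, 5 w.p. 1/50, 6 w.p. 1/25, …
E[payout] = (1/100)·1 + (1/50)·2 + (1/50)·3 + (3/100)·4 + (1/50)·5 + (1/25)·6 + (1/50)·7 + (1/25)·8 + (3/100)·9 + (1/25)·10 + (1/25)·12 + (1/50)·14 + (1/50)·15 + (3/100)·16 + (1/25)·18 + (1/25)·20 + (1/50)·21 + (1/25)·24 + (1/100)·25 + (1/50)·27 + (1/50)·28 + (1/25)·30 + (1/50)·32 + (1/50)·35 + (3/100)·36 + (1/25)·40 + (1/50)·42 + (1/50)·45 + (1/50)·48 + (1/100)·49 + (1/50)·50 + (1/50)·54 + (1/50)·56 + (1/50)·60 + (1/50)·63 + (1/100)·64 + (1/50)·70 + (1/50)·72 + (1/50)·80 + (1/100)·81 + (1/50)·90 + (1/100)·100 = 121/4
Expected profit = 121/4 − 10 = 81/4

81/4 dollars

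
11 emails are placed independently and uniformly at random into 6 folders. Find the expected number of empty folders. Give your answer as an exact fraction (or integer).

48828125/60466176

Let Xⱼ=1 if folder j is empty. P(Xⱼ=1) = ((6-1)/6)^11 = 48828125/362797056.
By linearity, E[#empty] = 6·48828125/362797056 = 48828125/60466176.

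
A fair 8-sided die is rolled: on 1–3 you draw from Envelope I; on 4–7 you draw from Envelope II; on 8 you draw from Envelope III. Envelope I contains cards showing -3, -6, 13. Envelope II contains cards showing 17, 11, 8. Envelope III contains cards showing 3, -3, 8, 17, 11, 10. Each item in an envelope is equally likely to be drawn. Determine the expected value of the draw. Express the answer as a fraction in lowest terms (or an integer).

179/24

E[X | Envelope I] = (-3 − 6 + 13)/3 = 4/3
E[X | Envelope II] = (17 + 11 + 8)/3 = 12
E[X | Envelope III] = (3 − 3 + 8 + 17 + 11 + 10)/6 = 23/3
E[X] = (3/8)·4/3 + (1/2)·12 + (1/8)·23/3 = 179/24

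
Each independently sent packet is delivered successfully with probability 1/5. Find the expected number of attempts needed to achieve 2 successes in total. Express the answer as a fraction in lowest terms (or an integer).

By linearity (sum of 2 independent geometric waits), E[trials] = 2/p = 2/(1/5) = 10.

10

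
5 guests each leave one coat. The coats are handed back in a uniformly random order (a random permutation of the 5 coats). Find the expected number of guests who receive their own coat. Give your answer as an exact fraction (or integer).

Let Xᵢ = 1 if person i gets their own coat. For each i, P(Xᵢ=1) = 1/5.
By linearity of expectation, E[X₁+…+X_5] = 5·(1/5) = 1.

1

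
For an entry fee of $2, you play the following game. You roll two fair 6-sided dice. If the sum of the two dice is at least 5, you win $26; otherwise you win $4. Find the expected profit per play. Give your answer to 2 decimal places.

E[payout] = (1/6)·4 + (5/6)·26 = 67/3
Expected profit = 67/3 − 2 = 61/3 ≈ $20.33

$20.33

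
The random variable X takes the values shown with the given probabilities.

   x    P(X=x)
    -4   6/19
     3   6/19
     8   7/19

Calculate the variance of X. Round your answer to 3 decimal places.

E[X] = (6/19)·(-4) + (6/19)·3 + (7/19)·8 = 50/19
E[X²] = (6/19)·16 + (6/19)·9 + (7/19)·64 = 598/19
Var(X) = 598/19 − (50/19)² = 8862/361 ≈ 24.548

24.548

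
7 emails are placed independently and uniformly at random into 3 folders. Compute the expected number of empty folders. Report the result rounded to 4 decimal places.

Let Xⱼ=1 if folder j is empty. P(Xⱼ=1) = ((3-1)/3)^7 = 128/2187.
By linearity, E[#empty] = 3·128/2187 = 128/729.
≈ 0.1756

0.1756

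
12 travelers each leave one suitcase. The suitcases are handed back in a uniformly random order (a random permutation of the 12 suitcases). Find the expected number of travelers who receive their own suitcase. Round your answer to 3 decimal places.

1.000

Let Xᵢ = 1 if person i gets their own suitcase. For each i, P(Xᵢ=1) = 1/12.
By linearity of expectation, E[X₁+…+X_12] = 12·(1/12) = 1.
≈ 1.000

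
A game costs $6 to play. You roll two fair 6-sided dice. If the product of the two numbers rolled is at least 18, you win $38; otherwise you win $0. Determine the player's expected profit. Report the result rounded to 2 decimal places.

$4.56

E[payout] = (13/18)·0 + (5/18)·38 = 95/9
Expected profit = 95/9 − 6 = 41/9 ≈ $4.56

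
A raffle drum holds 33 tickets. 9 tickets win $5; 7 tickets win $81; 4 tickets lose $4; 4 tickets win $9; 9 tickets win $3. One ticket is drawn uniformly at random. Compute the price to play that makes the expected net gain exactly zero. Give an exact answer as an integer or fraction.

659/33 dollars

E[payout] = (9/33)·5 + (7/33)·81 + (4/33)·(-4) + (4/33)·9 + (9/33)·3 = 659/33
Fair fee = E[payout] = 659/33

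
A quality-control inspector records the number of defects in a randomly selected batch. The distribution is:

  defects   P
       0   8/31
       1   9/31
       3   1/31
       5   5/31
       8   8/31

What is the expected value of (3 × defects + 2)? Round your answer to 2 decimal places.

11.77

E[3x+2] = (8/31)·2 + (9/31)·5 + (1/31)·11 + (5/31)·17 + (8/31)·26
     = 365/31 ≈ 11.77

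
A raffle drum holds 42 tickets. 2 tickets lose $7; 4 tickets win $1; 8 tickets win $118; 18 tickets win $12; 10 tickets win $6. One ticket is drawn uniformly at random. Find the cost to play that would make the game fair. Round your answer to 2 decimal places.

$28.81

E[payout] = (2/42)·(-7) + (4/42)·1 + (8/42)·118 + (18/42)·12 + (10/42)·6 = 605/21
Fair fee = E[payout] = 605/21 ≈ $28.81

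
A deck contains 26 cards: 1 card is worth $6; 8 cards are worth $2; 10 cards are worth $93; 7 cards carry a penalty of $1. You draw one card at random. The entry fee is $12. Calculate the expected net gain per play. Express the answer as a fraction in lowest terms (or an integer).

633/26 dollars

E[payout] = (1/26)·6 + (8/26)·2 + (10/26)·93 + (7/26)·(-1) = 945/26
Expected profit = 945/26 − 12 = 633/26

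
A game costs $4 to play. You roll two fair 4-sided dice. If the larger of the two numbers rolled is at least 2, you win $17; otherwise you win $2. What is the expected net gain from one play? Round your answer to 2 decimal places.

$12.06

E[payout] = (1/16)·2 + (15/16)·17 = 257/16
Expected profit = 257/16 − 4 = 193/16 ≈ $12.06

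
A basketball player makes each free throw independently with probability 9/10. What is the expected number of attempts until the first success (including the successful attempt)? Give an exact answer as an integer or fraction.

10/9

For a geometric distribution, E[trials] = 1/p = 1/(9/10) = 10/9.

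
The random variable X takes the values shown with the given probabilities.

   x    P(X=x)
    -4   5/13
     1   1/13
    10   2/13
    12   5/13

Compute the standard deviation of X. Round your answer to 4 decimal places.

E[X] = 61/13, E[X²] = 77
Var(X) = E[X²] − (E[X])² = 77 − 3721/169 = 9292/169
SD(X) = √(9292/169) ≈ 7.4150

7.4150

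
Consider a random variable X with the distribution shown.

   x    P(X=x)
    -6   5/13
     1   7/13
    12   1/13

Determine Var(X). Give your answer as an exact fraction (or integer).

4182/169

E[X] = (5/13)·(-6) + (7/13)·1 + (1/13)·12 = -11/13
E[X²] = (5/13)·36 + (7/13)·1 + (1/13)·144 = 331/13
Var(X) = 331/13 − (-11/13)² = 4182/169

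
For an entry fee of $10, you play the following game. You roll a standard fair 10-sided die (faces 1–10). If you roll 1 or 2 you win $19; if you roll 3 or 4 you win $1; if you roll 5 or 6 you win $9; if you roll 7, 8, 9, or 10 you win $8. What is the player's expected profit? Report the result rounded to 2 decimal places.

E[payout] = (1/5)·1 + (2/5)·8 + (1/5)·9 + (1/5)·19 = 9
Expected profit = 9 − 10 = -1 ≈ -$1.00

-$1.00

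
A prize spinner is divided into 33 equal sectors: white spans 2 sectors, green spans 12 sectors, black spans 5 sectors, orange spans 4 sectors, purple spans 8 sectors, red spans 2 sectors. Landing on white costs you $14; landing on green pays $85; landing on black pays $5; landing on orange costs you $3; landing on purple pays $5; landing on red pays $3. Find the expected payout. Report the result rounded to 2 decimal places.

E[payout] = (2/33)·(-14) + (12/33)·85 + (5/33)·5 + (4/33)·(-3) + (8/33)·5 + (2/33)·3 = 1051/33
≈ $31.85

$31.85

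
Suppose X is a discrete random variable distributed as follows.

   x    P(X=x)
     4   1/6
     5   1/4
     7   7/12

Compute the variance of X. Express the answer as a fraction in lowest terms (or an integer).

3/2

E[X] = (1/6)·4 + (1/4)·5 + (7/12)·7 = 6
E[X²] = (1/6)·16 + (1/4)·25 + (7/12)·49 = 75/2
Var(X) = 75/2 − (6)² = 3/2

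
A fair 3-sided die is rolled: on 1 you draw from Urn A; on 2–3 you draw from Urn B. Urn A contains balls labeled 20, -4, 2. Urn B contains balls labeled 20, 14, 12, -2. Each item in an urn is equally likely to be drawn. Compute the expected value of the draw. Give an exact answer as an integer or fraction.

28/3

E[X | Urn A] = (20 − 4 + 2)/3 = 6
E[X | Urn B] = (20 + 14 + 12 − 2)/4 = 11
E[X] = (1/3)·6 + (2/3)·11 = 28/3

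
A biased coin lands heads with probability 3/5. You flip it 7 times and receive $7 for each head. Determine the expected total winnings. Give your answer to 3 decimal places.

E[#heads] = 7·3/5 = 21/5 (linearity over flips).
E[winnings] = 7·21/5 = 147/5.
≈ 29.400

$29.400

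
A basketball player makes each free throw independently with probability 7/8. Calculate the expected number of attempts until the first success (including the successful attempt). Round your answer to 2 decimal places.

1.14

For a geometric distribution, E[trials] = 1/p = 1/(7/8) = 8/7.
≈ 1.14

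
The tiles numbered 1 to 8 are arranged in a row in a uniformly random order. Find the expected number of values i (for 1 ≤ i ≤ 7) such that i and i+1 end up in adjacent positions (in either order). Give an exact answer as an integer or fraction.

7/4

For each i ∈ {1,…,7}, let Xᵢ = 1 if i and i+1 are adjacent. P(Xᵢ=1) = 2·(8−1)!/8! = 2/8.
By linearity, E[ΣXᵢ] = (7)·(2/8) = 7/4.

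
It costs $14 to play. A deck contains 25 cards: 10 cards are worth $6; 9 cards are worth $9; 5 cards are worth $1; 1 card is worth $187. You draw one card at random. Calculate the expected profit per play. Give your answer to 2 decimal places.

-$0.68

E[payout] = (10/25)·6 + (9/25)·9 + (5/25)·1 + (1/25)·187 = 333/25
Expected profit = 333/25 − 14 = -17/25 ≈ -$0.68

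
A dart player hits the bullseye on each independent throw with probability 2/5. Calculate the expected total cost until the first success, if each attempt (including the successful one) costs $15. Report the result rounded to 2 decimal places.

E[#attempts] = 1/p = 5/2; E[cost] = 15·5/2 = 75/2.
≈ 37.50

$37.50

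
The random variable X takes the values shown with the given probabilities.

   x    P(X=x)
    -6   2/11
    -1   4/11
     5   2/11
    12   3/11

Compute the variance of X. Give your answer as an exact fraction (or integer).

E[X] = (2/11)·(-6) + (4/11)·(-1) + (2/11)·5 + (3/11)·12 = 30/11
E[X²] = (2/11)·36 + (4/11)·1 + (2/11)·25 + (3/11)·144 = 558/11
Var(X) = 558/11 − (30/11)² = 5238/121

5238/121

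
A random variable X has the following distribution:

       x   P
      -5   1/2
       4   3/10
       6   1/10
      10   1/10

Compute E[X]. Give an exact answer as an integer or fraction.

3/10

E[X] = (1/2)·(-5) + (3/10)·4 + (1/10)·6 + (1/10)·10
     = 3/10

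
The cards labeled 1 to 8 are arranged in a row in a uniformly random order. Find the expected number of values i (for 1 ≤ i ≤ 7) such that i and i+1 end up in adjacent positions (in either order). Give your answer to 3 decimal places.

For each i ∈ {1,…,7}, let Xᵢ = 1 if i and i+1 are adjacent. P(Xᵢ=1) = 2·(8−1)!/8! = 2/8.
By linearity, E[ΣXᵢ] = (7)·(2/8) = 7/4.
≈ 1.750

1.750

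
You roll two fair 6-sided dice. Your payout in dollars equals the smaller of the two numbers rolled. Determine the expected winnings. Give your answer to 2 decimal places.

Distribution of the smaller of the two numbers rolled: 1 w.p. 11/36, 2 w.p. 1/4, 3 w.p. 7/36, 4 w.p. 5/36, 5 w.p. 1/12, 6 w.p. 1/36
E[payout] = (11/36)·1 + (1/4)·2 + (7/36)·3 + (5/36)·4 + (1/12)·5 + (1/36)·6 = 91/36
≈ $2.53

$2.53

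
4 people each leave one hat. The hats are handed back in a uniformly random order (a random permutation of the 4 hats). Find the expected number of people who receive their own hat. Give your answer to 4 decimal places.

Let Xᵢ = 1 if person i gets their own hat. For each i, P(Xᵢ=1) = 1/4.
By linearity of expectation, E[X₁+…+X_4] = 4·(1/4) = 1.
≈ 1.0000

1.0000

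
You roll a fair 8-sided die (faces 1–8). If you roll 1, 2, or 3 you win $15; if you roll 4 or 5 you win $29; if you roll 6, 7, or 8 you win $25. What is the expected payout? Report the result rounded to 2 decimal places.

E[payout] = (3/8)·15 + (3/8)·25 + (1/4)·29 = 89/4
≈ $22.25

$22.25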